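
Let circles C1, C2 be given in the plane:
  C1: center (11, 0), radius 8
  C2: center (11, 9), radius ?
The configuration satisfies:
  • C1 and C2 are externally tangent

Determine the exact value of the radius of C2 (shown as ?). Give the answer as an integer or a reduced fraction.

1. [ext C1·C2]  r_C2² + 16r_C2 − 17 = 0  ⇒  r_C2 = 1 (r>0 drops 1)

1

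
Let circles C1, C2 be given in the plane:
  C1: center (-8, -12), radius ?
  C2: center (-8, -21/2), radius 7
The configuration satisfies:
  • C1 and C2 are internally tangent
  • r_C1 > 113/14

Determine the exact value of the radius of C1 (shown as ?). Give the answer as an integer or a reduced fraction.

1. [int C1,C2]  r_C1² − 14r_C1 + 187/4 = 0  ⇒  r_C1 = 11/2 or 17/2
2. given r_C1 > 113/14: keep 17/2

17/2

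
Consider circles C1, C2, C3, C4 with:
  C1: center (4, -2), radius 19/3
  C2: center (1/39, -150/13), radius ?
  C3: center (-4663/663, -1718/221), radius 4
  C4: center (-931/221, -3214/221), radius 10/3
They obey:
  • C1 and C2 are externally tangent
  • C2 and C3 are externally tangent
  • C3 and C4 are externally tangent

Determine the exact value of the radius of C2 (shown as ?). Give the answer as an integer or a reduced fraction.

4

1. [ext C1·C2]  r_C2² + (38/3)r_C2 − 200/3 = 0  ⇒  r_C2 = 4 (r>0 drops 1)
2. [ext C2·C3]  r_C2² + 8r_C2 − 48 = 0  ⇒  r_C2 = 4 (r>0 drops 1)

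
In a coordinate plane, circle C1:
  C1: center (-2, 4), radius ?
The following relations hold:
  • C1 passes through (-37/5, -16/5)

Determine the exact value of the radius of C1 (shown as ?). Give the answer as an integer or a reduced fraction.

9

1. [C1∋P]  r_C1² − 81 = 0  ⇒  r_C1 = 9 (r>0 drops 1)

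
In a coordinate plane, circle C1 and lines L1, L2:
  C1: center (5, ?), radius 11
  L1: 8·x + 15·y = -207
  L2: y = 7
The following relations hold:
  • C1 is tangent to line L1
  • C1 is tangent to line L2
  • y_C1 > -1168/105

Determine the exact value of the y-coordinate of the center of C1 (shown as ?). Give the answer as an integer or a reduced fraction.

1. [C1‖L1]  y_C1² + (494/15)y_C1 + 1736/15 = 0  ⇒  y_C1 = -434/15 or -4
2. [C1‖L2]  y_C1² − 14y_C1 − 72 = 0  ⇒  y_C1 = -4 or 18

-4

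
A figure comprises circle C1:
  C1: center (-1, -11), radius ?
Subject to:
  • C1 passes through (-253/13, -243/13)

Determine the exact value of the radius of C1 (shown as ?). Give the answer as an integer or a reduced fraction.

20

1. [C1∋P]  r_C1² − 400 = 0  ⇒  r_C1 = 20 (r>0 drops 1)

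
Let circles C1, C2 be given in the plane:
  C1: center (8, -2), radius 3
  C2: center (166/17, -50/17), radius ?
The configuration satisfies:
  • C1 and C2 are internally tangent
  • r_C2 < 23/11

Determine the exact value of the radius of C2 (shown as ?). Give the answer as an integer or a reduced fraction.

1. [int C1,C2]  r_C2² − 6r_C2 + 5 = 0  ⇒  r_C2 = 1 or 5
2. given r_C2 < 23/11: keep 1

1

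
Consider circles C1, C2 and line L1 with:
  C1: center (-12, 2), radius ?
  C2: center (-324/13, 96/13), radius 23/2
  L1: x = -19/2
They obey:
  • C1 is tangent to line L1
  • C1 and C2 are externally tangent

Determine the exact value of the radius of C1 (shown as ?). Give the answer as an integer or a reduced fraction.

1. [C1‖L1]  r_C1² − 25/4 = 0  ⇒  r_C1 = 5/2 (r>0 drops 1)
2. [ext C1·C2]  r_C1² + 23r_C1 − 255/4 = 0  ⇒  r_C1 = 5/2 (r>0 drops 1)

5/2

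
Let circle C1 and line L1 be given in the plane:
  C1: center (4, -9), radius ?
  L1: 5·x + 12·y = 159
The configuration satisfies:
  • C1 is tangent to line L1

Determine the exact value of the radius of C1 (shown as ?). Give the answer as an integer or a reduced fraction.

1. [C1‖L1]  r_C1² − 361 = 0  ⇒  r_C1 = 19 (r>0 drops 1)

19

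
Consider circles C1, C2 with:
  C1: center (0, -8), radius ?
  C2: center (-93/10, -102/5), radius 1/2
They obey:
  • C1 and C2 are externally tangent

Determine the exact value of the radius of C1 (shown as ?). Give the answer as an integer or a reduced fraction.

1. [ext C1·C2]  r_C1² + 1r_C1 − 240 = 0  ⇒  r_C1 = 15 (r>0 drops 1)

15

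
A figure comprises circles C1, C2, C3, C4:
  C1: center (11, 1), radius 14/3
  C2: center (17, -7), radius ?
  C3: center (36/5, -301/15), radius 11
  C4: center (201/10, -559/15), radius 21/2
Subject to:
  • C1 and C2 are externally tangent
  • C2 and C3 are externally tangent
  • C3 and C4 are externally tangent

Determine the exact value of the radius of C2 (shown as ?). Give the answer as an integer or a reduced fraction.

16/3

1. [ext C1·C2]  r_C2² + (28/3)r_C2 − 704/9 = 0  ⇒  r_C2 = 16/3 (r>0 drops 1)
2. [ext C2·C3]  r_C2² + 22r_C2 − 1312/9 = 0  ⇒  r_C2 = 16/3 (r>0 drops 1)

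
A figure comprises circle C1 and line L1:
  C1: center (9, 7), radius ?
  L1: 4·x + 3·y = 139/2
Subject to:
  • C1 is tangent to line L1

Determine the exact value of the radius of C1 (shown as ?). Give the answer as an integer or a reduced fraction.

1. [C1‖L1]  r_C1² − 25/4 = 0  ⇒  r_C1 = 5/2 (r>0 drops 1)

5/2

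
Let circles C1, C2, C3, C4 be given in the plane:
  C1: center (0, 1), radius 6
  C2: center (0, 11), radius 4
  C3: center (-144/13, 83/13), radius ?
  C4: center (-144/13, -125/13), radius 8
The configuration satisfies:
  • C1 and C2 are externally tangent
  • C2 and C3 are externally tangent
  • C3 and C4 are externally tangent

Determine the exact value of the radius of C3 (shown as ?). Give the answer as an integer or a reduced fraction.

8

1. [ext C2·C3]  r_C3² + 8r_C3 − 128 = 0  ⇒  r_C3 = 8 (r>0 drops 1)
2. [ext C3·C4]  r_C3² + 16r_C3 − 192 = 0  ⇒  r_C3 = 8 (r>0 drops 1)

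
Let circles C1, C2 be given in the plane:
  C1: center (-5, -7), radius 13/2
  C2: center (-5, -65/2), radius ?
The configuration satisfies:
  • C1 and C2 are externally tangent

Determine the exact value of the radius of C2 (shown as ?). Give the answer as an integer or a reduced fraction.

1. [ext C1·C2]  r_C2² + 13r_C2 − 608 = 0  ⇒  r_C2 = 19 (r>0 drops 1)

19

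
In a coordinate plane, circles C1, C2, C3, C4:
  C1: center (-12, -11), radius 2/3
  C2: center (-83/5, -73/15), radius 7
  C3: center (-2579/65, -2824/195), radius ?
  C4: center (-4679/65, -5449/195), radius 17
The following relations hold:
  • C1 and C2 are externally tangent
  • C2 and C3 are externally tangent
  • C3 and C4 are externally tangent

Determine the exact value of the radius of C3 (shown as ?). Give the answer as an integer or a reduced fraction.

18

1. [ext C2·C3]  r_C3² + 14r_C3 − 576 = 0  ⇒  r_C3 = 18 (r>0 drops 1)
2. [ext C3·C4]  r_C3² + 34r_C3 − 936 = 0  ⇒  r_C3 = 18 (r>0 drops 1)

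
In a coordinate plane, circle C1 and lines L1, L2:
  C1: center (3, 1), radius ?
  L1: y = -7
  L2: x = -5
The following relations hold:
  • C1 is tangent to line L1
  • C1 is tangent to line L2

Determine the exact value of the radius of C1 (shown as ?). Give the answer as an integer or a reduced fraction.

8

1. [C1‖L1]  r_C1² − 64 = 0  ⇒  r_C1 = 8 (r>0 drops 1)
2. [C1‖L2]  r_C1² − 64 = 0  ⇒  r_C1 = 8 (r>0 drops 1)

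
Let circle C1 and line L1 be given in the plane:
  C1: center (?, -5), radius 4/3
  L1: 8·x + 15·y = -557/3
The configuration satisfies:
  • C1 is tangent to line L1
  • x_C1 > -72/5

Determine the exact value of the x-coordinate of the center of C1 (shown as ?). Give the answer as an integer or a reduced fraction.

1. [C1‖L1]  x_C1² + (83/3)x_C1 + 550/3 = 0  ⇒  x_C1 = -50/3 or -11
2. given x_C1 > -72/5: keep -11

-11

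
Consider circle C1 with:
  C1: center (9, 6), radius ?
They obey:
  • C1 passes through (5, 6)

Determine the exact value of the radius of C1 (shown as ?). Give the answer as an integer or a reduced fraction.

4

1. [C1∋P]  r_C1² − 16 = 0  ⇒  r_C1 = 4 (r>0 drops 1)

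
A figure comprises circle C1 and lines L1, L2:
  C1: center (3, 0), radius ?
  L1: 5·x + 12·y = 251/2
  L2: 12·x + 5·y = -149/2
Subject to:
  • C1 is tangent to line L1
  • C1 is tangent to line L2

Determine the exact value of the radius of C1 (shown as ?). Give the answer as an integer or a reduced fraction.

1. [C1‖L1]  r_C1² − 289/4 = 0  ⇒  r_C1 = 17/2 (r>0 drops 1)
2. [C1‖L2]  r_C1² − 289/4 = 0  ⇒  r_C1 = 17/2 (r>0 drops 1)

17/2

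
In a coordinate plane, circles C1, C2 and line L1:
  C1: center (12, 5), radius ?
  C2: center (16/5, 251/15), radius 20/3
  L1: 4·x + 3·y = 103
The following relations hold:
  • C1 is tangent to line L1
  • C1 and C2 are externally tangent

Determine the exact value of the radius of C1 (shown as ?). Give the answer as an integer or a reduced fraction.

8

1. [C1‖L1]  r_C1² − 64 = 0  ⇒  r_C1 = 8 (r>0 drops 1)
2. [ext C1·C2]  r_C1² + (40/3)r_C1 − 512/3 = 0  ⇒  r_C1 = 8 (r>0 drops 1)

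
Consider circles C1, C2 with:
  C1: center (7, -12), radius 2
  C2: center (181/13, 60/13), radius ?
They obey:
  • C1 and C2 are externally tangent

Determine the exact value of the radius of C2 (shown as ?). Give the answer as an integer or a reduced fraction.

1. [ext C1·C2]  r_C2² + 4r_C2 − 320 = 0  ⇒  r_C2 = 16 (r>0 drops 1)

16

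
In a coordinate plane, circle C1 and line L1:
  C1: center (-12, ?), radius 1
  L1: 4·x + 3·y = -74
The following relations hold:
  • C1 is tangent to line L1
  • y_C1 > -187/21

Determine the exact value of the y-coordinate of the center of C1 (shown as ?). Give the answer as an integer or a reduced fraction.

-7

1. [C1‖L1]  y_C1² + (52/3)y_C1 + 217/3 = 0  ⇒  y_C1 = -31/3 or -7
2. given y_C1 > -187/21: keep -7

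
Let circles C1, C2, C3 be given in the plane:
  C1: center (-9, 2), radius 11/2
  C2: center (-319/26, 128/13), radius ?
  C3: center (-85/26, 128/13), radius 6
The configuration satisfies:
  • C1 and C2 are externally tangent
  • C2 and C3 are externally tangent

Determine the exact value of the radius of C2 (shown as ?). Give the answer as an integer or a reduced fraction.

3

1. [ext C1·C2]  r_C2² + 11r_C2 − 42 = 0  ⇒  r_C2 = 3 (r>0 drops 1)
2. [ext C2·C3]  r_C2² + 12r_C2 − 45 = 0  ⇒  r_C2 = 3 (r>0 drops 1)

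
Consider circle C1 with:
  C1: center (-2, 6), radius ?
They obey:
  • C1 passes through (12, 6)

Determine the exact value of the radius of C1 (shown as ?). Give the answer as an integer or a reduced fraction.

14

1. [C1∋P]  r_C1² − 196 = 0  ⇒  r_C1 = 14 (r>0 drops 1)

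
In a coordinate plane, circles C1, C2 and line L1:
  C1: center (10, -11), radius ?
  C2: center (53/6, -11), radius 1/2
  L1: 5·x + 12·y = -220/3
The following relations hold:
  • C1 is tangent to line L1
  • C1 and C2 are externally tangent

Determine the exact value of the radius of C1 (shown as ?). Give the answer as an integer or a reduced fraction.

2/3

1. [C1‖L1]  r_C1² − 4/9 = 0  ⇒  r_C1 = 2/3 (r>0 drops 1)
2. [ext C1·C2]  r_C1² + 1r_C1 − 10/9 = 0  ⇒  r_C1 = 2/3 (r>0 drops 1)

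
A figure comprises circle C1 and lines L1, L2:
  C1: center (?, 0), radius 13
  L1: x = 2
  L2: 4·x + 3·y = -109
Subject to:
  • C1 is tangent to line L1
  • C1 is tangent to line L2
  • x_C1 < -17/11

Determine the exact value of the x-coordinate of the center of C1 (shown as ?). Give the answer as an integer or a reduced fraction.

1. [C1‖L1]  x_C1² − 4x_C1 − 165 = 0  ⇒  x_C1 = -11 or 15
2. [C1‖L2]  x_C1² + (109/2)x_C1 + 957/2 = 0  ⇒  x_C1 = -87/2 or -11

-11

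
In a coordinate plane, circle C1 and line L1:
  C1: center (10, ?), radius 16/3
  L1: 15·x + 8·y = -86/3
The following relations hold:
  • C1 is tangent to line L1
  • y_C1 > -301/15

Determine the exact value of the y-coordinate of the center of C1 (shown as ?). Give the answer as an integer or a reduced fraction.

1. [C1‖L1]  y_C1² + (134/3)y_C1 + 1111/3 = 0  ⇒  y_C1 = -101/3 or -11
2. given y_C1 > -301/15: keep -11

-11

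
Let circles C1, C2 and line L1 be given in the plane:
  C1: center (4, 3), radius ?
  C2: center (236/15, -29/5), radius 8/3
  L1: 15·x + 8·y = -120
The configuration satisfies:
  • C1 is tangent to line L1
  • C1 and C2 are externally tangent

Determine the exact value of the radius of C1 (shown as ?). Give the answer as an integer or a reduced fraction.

1. [C1‖L1]  r_C1² − 144 = 0  ⇒  r_C1 = 12 (r>0 drops 1)
2. [ext C1·C2]  r_C1² + (16/3)r_C1 − 208 = 0  ⇒  r_C1 = 12 (r>0 drops 1)

12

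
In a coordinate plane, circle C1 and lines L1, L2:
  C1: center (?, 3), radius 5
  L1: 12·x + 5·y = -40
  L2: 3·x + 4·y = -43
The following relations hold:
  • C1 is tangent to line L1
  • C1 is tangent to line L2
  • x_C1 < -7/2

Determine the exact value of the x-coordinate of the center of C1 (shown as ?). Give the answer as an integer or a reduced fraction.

-10

1. [C1‖L1]  x_C1² + (55/6)x_C1 − 25/3 = 0  ⇒  x_C1 = -10 or 5/6
2. [C1‖L2]  x_C1² + (110/3)x_C1 + 800/3 = 0  ⇒  x_C1 = -80/3 or -10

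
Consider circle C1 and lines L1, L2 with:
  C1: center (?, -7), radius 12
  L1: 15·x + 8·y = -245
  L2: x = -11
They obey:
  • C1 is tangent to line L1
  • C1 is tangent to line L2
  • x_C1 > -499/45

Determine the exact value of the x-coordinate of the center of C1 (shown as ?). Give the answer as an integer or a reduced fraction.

1

1. [C1‖L1]  x_C1² + (126/5)x_C1 − 131/5 = 0  ⇒  x_C1 = -131/5 or 1
2. [C1‖L2]  x_C1² + 22x_C1 − 23 = 0  ⇒  x_C1 = -23 or 1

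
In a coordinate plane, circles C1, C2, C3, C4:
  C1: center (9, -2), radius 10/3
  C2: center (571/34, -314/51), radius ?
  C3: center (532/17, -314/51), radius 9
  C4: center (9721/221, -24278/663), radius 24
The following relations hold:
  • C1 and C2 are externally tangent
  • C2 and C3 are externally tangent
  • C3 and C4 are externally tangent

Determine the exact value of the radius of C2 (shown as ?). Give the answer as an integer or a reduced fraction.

11/2

1. [ext C1·C2]  r_C2² + (20/3)r_C2 − 803/12 = 0  ⇒  r_C2 = 11/2 (r>0 drops 1)
2. [ext C2·C3]  r_C2² + 18r_C2 − 517/4 = 0  ⇒  r_C2 = 11/2 (r>0 drops 1)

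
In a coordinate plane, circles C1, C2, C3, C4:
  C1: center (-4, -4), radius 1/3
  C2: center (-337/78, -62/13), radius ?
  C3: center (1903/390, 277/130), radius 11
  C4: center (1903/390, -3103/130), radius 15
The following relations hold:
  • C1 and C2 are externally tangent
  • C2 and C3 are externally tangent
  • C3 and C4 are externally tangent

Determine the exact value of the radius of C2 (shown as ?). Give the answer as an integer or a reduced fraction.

1/2

1. [ext C1·C2]  r_C2² + (2/3)r_C2 − 7/12 = 0  ⇒  r_C2 = 1/2 (r>0 drops 1)
2. [ext C2·C3]  r_C2² + 22r_C2 − 45/4 = 0  ⇒  r_C2 = 1/2 (r>0 drops 1)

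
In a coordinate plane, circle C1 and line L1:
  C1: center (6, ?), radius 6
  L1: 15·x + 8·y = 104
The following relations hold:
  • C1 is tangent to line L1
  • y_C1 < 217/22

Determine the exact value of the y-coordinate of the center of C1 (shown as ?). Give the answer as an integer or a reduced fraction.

-11

1. [C1‖L1]  y_C1² − (7/2)y_C1 − 319/2 = 0  ⇒  y_C1 = -11 or 29/2
2. given y_C1 < 217/22: keep -11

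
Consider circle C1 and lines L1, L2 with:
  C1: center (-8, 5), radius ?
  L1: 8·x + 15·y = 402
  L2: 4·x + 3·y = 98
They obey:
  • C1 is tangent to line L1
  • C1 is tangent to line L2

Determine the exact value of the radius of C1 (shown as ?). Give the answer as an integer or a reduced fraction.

23

1. [C1‖L1]  r_C1² − 529 = 0  ⇒  r_C1 = 23 (r>0 drops 1)
2. [C1‖L2]  r_C1² − 529 = 0  ⇒  r_C1 = 23 (r>0 drops 1)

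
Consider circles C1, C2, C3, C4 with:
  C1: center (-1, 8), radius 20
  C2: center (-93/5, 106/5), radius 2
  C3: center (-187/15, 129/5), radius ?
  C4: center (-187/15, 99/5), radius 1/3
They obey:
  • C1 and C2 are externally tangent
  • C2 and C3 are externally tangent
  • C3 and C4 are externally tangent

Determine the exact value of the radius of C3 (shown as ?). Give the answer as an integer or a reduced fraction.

17/3

1. [ext C2·C3]  r_C3² + 4r_C3 − 493/9 = 0  ⇒  r_C3 = 17/3 (r>0 drops 1)
2. [ext C3·C4]  r_C3² + (2/3)r_C3 − 323/9 = 0  ⇒  r_C3 = 17/3 (r>0 drops 1)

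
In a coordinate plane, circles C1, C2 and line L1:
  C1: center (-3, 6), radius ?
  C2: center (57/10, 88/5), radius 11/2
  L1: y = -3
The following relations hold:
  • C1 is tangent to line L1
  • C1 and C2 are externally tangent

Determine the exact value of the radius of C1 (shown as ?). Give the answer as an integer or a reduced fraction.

1. [C1‖L1]  r_C1² − 81 = 0  ⇒  r_C1 = 9 (r>0 drops 1)
2. [ext C1·C2]  r_C1² + 11r_C1 − 180 = 0  ⇒  r_C1 = 9 (r>0 drops 1)

9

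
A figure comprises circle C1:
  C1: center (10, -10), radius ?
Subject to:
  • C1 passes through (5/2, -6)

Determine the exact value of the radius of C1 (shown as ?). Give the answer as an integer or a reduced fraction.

1. [C1∋P]  r_C1² − 289/4 = 0  ⇒  r_C1 = 17/2 (r>0 drops 1)

17/2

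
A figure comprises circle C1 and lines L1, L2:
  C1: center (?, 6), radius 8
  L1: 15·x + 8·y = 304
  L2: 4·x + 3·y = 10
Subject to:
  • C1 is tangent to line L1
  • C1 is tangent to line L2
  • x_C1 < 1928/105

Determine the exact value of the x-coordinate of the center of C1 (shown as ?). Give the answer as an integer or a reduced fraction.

8

1. [C1‖L1]  x_C1² − (512/15)x_C1 + 3136/15 = 0  ⇒  x_C1 = 8 or 392/15
2. [C1‖L2]  x_C1² + 4x_C1 − 96 = 0  ⇒  x_C1 = -12 or 8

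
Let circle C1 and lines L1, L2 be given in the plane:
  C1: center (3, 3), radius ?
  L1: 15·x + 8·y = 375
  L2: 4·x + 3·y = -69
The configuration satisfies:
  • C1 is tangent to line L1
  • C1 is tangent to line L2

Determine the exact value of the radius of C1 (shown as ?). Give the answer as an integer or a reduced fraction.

18

1. [C1‖L1]  r_C1² − 324 = 0  ⇒  r_C1 = 18 (r>0 drops 1)
2. [C1‖L2]  r_C1² − 324 = 0  ⇒  r_C1 = 18 (r>0 drops 1)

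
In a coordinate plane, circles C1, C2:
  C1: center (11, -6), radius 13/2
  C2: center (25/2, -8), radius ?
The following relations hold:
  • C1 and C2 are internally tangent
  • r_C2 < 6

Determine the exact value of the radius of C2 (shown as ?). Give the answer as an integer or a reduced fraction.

1. [int C1,C2]  r_C2² − 13r_C2 + 36 = 0  ⇒  r_C2 = 4 or 9
2. given r_C2 < 6: keep 4

4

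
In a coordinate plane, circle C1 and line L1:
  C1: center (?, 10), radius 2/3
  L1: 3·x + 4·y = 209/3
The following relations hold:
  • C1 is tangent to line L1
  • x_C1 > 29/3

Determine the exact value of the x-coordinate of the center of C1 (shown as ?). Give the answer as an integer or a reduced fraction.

11

1. [C1‖L1]  x_C1² − (178/9)x_C1 + 869/9 = 0  ⇒  x_C1 = 79/9 or 11
2. given x_C1 > 29/3: keep 11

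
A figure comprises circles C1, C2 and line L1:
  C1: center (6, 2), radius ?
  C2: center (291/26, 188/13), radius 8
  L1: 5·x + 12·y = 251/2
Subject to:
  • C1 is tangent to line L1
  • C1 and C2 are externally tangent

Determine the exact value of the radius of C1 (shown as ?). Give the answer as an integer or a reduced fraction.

11/2

1. [C1‖L1]  r_C1² − 121/4 = 0  ⇒  r_C1 = 11/2 (r>0 drops 1)
2. [ext C1·C2]  r_C1² + 16r_C1 − 473/4 = 0  ⇒  r_C1 = 11/2 (r>0 drops 1)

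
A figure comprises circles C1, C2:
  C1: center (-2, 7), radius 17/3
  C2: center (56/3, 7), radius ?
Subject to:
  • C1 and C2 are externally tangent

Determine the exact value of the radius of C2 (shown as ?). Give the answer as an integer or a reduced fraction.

1. [ext C1·C2]  r_C2² + (34/3)r_C2 − 395 = 0  ⇒  r_C2 = 15 (r>0 drops 1)

15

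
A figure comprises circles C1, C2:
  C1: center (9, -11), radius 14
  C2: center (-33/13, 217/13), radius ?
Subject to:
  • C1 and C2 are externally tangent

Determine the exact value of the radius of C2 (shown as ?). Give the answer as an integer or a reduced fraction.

16

1. [ext C1·C2]  r_C2² + 28r_C2 − 704 = 0  ⇒  r_C2 = 16 (r>0 drops 1)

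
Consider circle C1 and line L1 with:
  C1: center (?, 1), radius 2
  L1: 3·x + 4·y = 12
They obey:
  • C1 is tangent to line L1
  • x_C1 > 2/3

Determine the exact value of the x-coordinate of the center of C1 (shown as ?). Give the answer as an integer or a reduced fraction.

6

1. [C1‖L1]  x_C1² − (16/3)x_C1 − 4 = 0  ⇒  x_C1 = -2/3 or 6
2. given x_C1 > 2/3: keep 6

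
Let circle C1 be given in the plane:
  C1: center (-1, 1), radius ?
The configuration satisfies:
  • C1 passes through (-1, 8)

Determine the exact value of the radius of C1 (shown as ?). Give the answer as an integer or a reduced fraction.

7

1. [C1∋P]  r_C1² − 49 = 0  ⇒  r_C1 = 7 (r>0 drops 1)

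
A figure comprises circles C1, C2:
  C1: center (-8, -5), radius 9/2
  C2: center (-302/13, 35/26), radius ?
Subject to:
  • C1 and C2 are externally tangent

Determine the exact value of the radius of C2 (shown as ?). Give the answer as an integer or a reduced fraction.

1. [ext C1·C2]  r_C2² + 9r_C2 − 252 = 0  ⇒  r_C2 = 12 (r>0 drops 1)

12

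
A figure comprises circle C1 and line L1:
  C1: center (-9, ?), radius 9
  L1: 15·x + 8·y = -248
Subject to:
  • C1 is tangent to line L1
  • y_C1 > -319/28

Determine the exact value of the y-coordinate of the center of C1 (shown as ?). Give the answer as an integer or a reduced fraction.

1. [C1‖L1]  y_C1² + (113/4)y_C1 − 665/4 = 0  ⇒  y_C1 = -133/4 or 5
2. given y_C1 > -319/28: keep 5

5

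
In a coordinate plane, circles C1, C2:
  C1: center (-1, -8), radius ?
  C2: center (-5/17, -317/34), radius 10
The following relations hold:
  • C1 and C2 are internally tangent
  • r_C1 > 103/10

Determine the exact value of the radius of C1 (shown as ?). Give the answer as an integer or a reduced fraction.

1. [int C1,C2]  r_C1² − 20r_C1 + 391/4 = 0  ⇒  r_C1 = 17/2 or 23/2
2. given r_C1 > 103/10: keep 23/2

23/2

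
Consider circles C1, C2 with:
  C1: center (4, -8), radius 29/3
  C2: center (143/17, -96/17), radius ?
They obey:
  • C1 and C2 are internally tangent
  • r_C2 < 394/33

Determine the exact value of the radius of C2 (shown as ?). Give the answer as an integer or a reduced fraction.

14/3

1. [int C1,C2]  r_C2² − (58/3)r_C2 + 616/9 = 0  ⇒  r_C2 = 14/3 or 44/3
2. given r_C2 < 394/33: keep 14/3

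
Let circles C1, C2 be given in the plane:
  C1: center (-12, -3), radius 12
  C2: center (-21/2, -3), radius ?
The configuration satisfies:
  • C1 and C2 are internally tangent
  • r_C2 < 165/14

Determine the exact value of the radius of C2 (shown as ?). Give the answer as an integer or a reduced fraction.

1. [int C1,C2]  r_C2² − 24r_C2 + 567/4 = 0  ⇒  r_C2 = 21/2 or 27/2
2. given r_C2 < 165/14: keep 21/2

21/2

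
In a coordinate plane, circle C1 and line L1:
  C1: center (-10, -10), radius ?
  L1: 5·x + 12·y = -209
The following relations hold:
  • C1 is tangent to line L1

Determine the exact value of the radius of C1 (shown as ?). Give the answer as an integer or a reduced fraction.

3

1. [C1‖L1]  r_C1² − 9 = 0  ⇒  r_C1 = 3 (r>0 drops 1)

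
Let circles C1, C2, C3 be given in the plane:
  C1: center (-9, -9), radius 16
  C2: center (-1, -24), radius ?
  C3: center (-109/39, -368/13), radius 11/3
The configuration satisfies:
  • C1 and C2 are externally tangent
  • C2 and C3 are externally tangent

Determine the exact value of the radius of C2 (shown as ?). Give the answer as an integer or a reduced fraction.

1. [ext C1·C2]  r_C2² + 32r_C2 − 33 = 0  ⇒  r_C2 = 1 (r>0 drops 1)
2. [ext C2·C3]  r_C2² + (22/3)r_C2 − 25/3 = 0  ⇒  r_C2 = 1 (r>0 drops 1)

1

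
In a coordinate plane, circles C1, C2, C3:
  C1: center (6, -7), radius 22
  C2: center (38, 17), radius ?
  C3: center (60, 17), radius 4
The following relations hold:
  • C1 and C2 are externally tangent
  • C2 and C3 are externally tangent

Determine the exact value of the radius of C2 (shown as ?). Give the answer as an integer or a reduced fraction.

18

1. [ext C1·C2]  r_C2² + 44r_C2 − 1116 = 0  ⇒  r_C2 = 18 (r>0 drops 1)
2. [ext C2·C3]  r_C2² + 8r_C2 − 468 = 0  ⇒  r_C2 = 18 (r>0 drops 1)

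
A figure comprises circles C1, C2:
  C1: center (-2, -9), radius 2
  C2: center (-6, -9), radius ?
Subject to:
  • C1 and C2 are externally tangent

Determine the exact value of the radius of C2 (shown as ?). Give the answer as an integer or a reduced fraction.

1. [ext C1·C2]  r_C2² + 4r_C2 − 12 = 0  ⇒  r_C2 = 2 (r>0 drops 1)

2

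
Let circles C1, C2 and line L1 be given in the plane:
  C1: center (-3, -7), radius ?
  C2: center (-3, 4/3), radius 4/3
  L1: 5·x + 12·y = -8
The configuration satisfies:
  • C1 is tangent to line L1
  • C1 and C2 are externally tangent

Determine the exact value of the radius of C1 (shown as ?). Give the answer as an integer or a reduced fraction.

1. [C1‖L1]  r_C1² − 49 = 0  ⇒  r_C1 = 7 (r>0 drops 1)
2. [ext C1·C2]  r_C1² + (8/3)r_C1 − 203/3 = 0  ⇒  r_C1 = 7 (r>0 drops 1)

7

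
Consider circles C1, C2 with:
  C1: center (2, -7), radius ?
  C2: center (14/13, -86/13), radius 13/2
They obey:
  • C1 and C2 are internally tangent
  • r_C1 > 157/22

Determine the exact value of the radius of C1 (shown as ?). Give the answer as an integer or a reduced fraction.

1. [int C1,C2]  r_C1² − 13r_C1 + 165/4 = 0  ⇒  r_C1 = 11/2 or 15/2
2. given r_C1 > 157/22: keep 15/2

15/2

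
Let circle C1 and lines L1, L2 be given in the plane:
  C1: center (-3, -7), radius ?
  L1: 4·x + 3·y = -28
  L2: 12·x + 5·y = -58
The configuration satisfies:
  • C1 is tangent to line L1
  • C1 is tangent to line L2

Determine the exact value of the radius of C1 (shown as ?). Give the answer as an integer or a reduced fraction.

1. [C1‖L1]  r_C1² − 1 = 0  ⇒  r_C1 = 1 (r>0 drops 1)
2. [C1‖L2]  r_C1² − 1 = 0  ⇒  r_C1 = 1 (r>0 drops 1)

1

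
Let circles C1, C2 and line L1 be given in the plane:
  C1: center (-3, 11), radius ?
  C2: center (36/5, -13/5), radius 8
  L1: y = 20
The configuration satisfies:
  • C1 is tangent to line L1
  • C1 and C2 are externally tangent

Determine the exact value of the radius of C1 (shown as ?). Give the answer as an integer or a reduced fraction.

9

1. [C1‖L1]  r_C1² − 81 = 0  ⇒  r_C1 = 9 (r>0 drops 1)
2. [ext C1·C2]  r_C1² + 16r_C1 − 225 = 0  ⇒  r_C1 = 9 (r>0 drops 1)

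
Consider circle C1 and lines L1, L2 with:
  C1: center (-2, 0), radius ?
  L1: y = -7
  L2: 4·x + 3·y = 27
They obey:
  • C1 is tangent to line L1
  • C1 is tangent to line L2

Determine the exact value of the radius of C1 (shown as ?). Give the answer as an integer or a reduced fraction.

7

1. [C1‖L1]  r_C1² − 49 = 0  ⇒  r_C1 = 7 (r>0 drops 1)
2. [C1‖L2]  r_C1² − 49 = 0  ⇒  r_C1 = 7 (r>0 drops 1)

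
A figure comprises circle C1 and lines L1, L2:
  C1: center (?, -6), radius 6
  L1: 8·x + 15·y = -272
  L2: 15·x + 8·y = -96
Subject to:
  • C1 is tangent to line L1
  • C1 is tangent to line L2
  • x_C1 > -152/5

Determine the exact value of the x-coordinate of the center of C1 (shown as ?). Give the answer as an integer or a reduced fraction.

1. [C1‖L1]  x_C1² + (91/2)x_C1 + 355 = 0  ⇒  x_C1 = -71/2 or -10
2. [C1‖L2]  x_C1² + (32/5)x_C1 − 36 = 0  ⇒  x_C1 = -10 or 18/5

-10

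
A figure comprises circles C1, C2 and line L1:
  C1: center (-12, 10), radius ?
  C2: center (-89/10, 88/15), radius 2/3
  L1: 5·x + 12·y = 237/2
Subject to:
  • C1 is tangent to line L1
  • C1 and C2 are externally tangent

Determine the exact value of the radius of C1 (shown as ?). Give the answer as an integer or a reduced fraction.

1. [C1‖L1]  r_C1² − 81/4 = 0  ⇒  r_C1 = 9/2 (r>0 drops 1)
2. [ext C1·C2]  r_C1² + (4/3)r_C1 − 105/4 = 0  ⇒  r_C1 = 9/2 (r>0 drops 1)

9/2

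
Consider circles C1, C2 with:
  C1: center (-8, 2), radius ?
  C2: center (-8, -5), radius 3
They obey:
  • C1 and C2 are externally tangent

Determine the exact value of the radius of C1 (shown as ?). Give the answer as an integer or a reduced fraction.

4

1. [ext C1·C2]  r_C1² + 6r_C1 − 40 = 0  ⇒  r_C1 = 4 (r>0 drops 1)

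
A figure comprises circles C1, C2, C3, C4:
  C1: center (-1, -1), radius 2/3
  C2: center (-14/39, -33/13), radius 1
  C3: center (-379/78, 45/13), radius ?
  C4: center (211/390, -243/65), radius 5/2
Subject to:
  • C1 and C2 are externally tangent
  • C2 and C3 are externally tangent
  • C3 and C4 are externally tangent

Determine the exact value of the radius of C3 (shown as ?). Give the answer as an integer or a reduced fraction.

13/2

1. [ext C2·C3]  r_C3² + 2r_C3 − 221/4 = 0  ⇒  r_C3 = 13/2 (r>0 drops 1)
2. [ext C3·C4]  r_C3² + 5r_C3 − 299/4 = 0  ⇒  r_C3 = 13/2 (r>0 drops 1)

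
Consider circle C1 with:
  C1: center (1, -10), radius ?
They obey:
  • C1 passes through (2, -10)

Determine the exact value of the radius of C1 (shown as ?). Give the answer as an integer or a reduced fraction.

1. [C1∋P]  r_C1² − 1 = 0  ⇒  r_C1 = 1 (r>0 drops 1)

1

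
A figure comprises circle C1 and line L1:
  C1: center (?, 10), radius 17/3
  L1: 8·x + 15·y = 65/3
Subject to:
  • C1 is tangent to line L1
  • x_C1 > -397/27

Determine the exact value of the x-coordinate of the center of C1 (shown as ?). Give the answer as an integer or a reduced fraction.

1. [C1‖L1]  x_C1² + (385/12)x_C1 + 337/3 = 0  ⇒  x_C1 = -337/12 or -4
2. given x_C1 > -397/27: keep -4

-4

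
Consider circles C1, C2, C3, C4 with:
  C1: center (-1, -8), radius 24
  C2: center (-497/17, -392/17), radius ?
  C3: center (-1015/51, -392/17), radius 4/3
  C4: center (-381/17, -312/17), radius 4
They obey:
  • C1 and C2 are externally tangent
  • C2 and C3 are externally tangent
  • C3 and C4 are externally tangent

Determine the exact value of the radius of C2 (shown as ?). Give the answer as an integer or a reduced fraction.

8

1. [ext C1·C2]  r_C2² + 48r_C2 − 448 = 0  ⇒  r_C2 = 8 (r>0 drops 1)
2. [ext C2·C3]  r_C2² + (8/3)r_C2 − 256/3 = 0  ⇒  r_C2 = 8 (r>0 drops 1)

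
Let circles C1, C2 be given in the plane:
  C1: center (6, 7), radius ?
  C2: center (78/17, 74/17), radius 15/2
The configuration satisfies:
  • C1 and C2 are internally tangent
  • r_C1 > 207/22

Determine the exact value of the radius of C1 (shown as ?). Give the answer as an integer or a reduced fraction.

21/2

1. [int C1,C2]  r_C1² − 15r_C1 + 189/4 = 0  ⇒  r_C1 = 9/2 or 21/2
2. given r_C1 > 207/22: keep 21/2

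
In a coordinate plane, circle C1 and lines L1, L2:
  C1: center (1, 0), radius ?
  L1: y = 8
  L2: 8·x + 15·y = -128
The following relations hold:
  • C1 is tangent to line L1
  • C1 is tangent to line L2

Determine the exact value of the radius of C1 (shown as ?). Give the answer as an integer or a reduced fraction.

1. [C1‖L1]  r_C1² − 64 = 0  ⇒  r_C1 = 8 (r>0 drops 1)
2. [C1‖L2]  r_C1² − 64 = 0  ⇒  r_C1 = 8 (r>0 drops 1)

8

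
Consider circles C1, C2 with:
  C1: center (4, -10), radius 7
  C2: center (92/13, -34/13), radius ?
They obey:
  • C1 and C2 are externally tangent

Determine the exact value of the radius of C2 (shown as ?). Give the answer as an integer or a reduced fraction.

1

1. [ext C1·C2]  r_C2² + 14r_C2 − 15 = 0  ⇒  r_C2 = 1 (r>0 drops 1)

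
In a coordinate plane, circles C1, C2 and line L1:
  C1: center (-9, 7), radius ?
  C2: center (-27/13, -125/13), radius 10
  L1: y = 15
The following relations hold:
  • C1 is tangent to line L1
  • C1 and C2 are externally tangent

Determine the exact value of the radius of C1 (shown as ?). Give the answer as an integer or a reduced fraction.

8

1. [C1‖L1]  r_C1² − 64 = 0  ⇒  r_C1 = 8 (r>0 drops 1)
2. [ext C1·C2]  r_C1² + 20r_C1 − 224 = 0  ⇒  r_C1 = 8 (r>0 drops 1)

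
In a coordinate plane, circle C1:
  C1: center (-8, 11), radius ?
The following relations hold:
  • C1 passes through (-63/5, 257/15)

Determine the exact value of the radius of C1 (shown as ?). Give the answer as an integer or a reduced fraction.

23/3

1. [C1∋P]  r_C1² − 529/9 = 0  ⇒  r_C1 = 23/3 (r>0 drops 1)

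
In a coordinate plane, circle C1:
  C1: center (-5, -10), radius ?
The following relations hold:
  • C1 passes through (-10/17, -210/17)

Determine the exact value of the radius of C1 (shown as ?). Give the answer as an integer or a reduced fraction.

1. [C1∋P]  r_C1² − 25 = 0  ⇒  r_C1 = 5 (r>0 drops 1)

5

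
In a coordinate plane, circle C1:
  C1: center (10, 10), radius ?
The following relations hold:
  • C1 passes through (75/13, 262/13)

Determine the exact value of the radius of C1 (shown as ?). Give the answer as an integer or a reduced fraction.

1. [C1∋P]  r_C1² − 121 = 0  ⇒  r_C1 = 11 (r>0 drops 1)

11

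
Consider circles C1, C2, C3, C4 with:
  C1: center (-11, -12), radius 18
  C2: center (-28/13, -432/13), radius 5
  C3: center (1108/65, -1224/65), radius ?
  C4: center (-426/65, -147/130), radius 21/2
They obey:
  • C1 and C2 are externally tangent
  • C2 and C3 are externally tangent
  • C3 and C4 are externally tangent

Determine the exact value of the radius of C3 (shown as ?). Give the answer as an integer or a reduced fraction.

1. [ext C2·C3]  r_C3² + 10r_C3 − 551 = 0  ⇒  r_C3 = 19 (r>0 drops 1)
2. [ext C3·C4]  r_C3² + 21r_C3 − 760 = 0  ⇒  r_C3 = 19 (r>0 drops 1)

19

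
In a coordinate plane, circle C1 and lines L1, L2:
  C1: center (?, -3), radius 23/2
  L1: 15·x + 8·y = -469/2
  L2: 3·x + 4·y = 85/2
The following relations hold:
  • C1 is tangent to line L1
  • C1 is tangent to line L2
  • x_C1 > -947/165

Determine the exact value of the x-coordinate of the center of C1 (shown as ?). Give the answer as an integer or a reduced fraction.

1. [C1‖L1]  x_C1² + (421/15)x_C1 + 406/15 = 0  ⇒  x_C1 = -406/15 or -1
2. [C1‖L2]  x_C1² − (109/3)x_C1 − 112/3 = 0  ⇒  x_C1 = -1 or 112/3

-1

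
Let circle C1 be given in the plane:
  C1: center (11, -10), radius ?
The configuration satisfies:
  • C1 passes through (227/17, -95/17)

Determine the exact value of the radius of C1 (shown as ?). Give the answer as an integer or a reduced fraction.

5

1. [C1∋P]  r_C1² − 25 = 0  ⇒  r_C1 = 5 (r>0 drops 1)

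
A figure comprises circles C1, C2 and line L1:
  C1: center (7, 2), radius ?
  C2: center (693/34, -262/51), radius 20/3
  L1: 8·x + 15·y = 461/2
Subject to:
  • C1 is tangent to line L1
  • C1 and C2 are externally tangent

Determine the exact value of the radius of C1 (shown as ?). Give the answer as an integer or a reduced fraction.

17/2

1. [C1‖L1]  r_C1² − 289/4 = 0  ⇒  r_C1 = 17/2 (r>0 drops 1)
2. [ext C1·C2]  r_C1² + (40/3)r_C1 − 2227/12 = 0  ⇒  r_C1 = 17/2 (r>0 drops 1)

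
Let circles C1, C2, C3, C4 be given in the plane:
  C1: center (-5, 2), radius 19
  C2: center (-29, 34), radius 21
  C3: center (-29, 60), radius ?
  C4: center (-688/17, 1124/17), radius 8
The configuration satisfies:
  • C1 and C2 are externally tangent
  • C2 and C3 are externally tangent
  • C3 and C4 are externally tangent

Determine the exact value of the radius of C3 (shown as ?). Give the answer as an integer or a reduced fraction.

1. [ext C2·C3]  r_C3² + 42r_C3 − 235 = 0  ⇒  r_C3 = 5 (r>0 drops 1)
2. [ext C3·C4]  r_C3² + 16r_C3 − 105 = 0  ⇒  r_C3 = 5 (r>0 drops 1)

5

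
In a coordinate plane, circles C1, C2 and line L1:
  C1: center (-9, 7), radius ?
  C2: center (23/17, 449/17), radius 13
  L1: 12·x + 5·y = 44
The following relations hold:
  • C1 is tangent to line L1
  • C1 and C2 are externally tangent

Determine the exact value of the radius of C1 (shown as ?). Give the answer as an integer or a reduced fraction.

9

1. [C1‖L1]  r_C1² − 81 = 0  ⇒  r_C1 = 9 (r>0 drops 1)
2. [ext C1·C2]  r_C1² + 26r_C1 − 315 = 0  ⇒  r_C1 = 9 (r>0 drops 1)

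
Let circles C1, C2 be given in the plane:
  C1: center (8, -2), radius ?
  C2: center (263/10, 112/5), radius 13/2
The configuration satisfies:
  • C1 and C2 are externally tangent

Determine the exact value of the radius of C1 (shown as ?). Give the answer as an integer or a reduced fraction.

1. [ext C1·C2]  r_C1² + 13r_C1 − 888 = 0  ⇒  r_C1 = 24 (r>0 drops 1)

24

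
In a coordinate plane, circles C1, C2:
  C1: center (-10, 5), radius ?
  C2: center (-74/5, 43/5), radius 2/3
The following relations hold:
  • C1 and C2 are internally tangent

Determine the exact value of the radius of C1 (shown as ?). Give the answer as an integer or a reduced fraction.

20/3

1. [int C1,C2]  r_C1² − (4/3)r_C1 − 320/9 = 0  ⇒  r_C1 = 20/3 (r>0 drops 1)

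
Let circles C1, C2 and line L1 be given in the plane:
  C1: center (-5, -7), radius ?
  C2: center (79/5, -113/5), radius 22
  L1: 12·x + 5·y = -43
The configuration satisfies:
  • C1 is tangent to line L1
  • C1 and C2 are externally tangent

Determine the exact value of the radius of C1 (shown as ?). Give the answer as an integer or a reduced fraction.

1. [C1‖L1]  r_C1² − 16 = 0  ⇒  r_C1 = 4 (r>0 drops 1)
2. [ext C1·C2]  r_C1² + 44r_C1 − 192 = 0  ⇒  r_C1 = 4 (r>0 drops 1)

4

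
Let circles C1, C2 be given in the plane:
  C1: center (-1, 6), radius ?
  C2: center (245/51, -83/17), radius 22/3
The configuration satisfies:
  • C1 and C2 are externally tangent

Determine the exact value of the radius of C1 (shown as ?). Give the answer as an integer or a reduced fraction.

1. [ext C1·C2]  r_C1² + (44/3)r_C1 − 295/3 = 0  ⇒  r_C1 = 5 (r>0 drops 1)

5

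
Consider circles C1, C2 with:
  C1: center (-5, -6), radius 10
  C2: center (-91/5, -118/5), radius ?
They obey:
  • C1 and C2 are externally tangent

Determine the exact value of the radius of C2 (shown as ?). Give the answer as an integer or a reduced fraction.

1. [ext C1·C2]  r_C2² + 20r_C2 − 384 = 0  ⇒  r_C2 = 12 (r>0 drops 1)

12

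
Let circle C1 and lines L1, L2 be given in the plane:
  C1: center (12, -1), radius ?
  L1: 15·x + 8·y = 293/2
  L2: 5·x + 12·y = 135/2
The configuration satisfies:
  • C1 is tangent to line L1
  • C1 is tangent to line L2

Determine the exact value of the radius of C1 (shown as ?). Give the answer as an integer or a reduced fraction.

1. [C1‖L1]  r_C1² − 9/4 = 0  ⇒  r_C1 = 3/2 (r>0 drops 1)
2. [C1‖L2]  r_C1² − 9/4 = 0  ⇒  r_C1 = 3/2 (r>0 drops 1)

3/2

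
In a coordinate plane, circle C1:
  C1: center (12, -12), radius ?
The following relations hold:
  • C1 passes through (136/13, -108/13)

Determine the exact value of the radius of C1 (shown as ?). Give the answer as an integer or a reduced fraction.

4

1. [C1∋P]  r_C1² − 16 = 0  ⇒  r_C1 = 4 (r>0 drops 1)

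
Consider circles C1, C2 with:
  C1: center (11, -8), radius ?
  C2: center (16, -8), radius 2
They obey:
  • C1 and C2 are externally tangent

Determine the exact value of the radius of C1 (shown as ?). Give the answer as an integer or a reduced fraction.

1. [ext C1·C2]  r_C1² + 4r_C1 − 21 = 0  ⇒  r_C1 = 3 (r>0 drops 1)

3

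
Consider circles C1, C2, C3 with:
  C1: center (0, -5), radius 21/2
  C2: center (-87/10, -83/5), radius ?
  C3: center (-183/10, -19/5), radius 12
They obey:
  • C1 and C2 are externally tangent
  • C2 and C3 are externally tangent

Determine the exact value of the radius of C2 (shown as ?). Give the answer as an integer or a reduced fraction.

4

1. [ext C1·C2]  r_C2² + 21r_C2 − 100 = 0  ⇒  r_C2 = 4 (r>0 drops 1)
2. [ext C2·C3]  r_C2² + 24r_C2 − 112 = 0  ⇒  r_C2 = 4 (r>0 drops 1)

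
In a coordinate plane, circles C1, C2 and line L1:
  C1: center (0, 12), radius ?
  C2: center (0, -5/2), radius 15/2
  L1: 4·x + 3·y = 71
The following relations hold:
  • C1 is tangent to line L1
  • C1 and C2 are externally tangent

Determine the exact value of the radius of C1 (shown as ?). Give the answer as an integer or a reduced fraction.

1. [C1‖L1]  r_C1² − 49 = 0  ⇒  r_C1 = 7 (r>0 drops 1)
2. [ext C1·C2]  r_C1² + 15r_C1 − 154 = 0  ⇒  r_C1 = 7 (r>0 drops 1)

7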